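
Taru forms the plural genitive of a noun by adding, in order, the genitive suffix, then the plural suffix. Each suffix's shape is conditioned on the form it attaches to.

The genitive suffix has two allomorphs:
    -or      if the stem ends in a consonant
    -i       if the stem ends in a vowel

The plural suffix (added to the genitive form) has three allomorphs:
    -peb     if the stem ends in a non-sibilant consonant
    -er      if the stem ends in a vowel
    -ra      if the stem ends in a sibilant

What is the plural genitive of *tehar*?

*tehar*: final sound = /r/, a consonant → -or → *teharor*.
Since the final sound of the genitive form *teharor* is /r/ (a non-sibilant consonant), it takes -peb, giving *teharorpeb*.

teharorpeb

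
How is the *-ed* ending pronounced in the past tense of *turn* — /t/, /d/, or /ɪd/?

The stem *turn* ends in a voiced sound other than /d/.
The -ed suffix is realized as /ɪd/ after /t, d/; as /t/ after other voiceless consonants; and as /d/ after other voiced sounds.
So -ed on *turn* is pronounced /d/.

/d/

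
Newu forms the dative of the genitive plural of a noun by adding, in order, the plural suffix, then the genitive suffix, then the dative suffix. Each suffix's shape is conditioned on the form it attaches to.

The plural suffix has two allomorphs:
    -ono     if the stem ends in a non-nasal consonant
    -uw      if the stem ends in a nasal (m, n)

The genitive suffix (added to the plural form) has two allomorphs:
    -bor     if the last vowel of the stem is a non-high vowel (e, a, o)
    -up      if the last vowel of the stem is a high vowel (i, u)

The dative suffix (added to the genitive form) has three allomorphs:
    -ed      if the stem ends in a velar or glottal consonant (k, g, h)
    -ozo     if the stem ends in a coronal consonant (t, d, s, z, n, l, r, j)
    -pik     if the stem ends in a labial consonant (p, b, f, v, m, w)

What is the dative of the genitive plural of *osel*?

oselonoborozo

The final consonant of *osel* is /l/, which is non-nasal, so the plural suffix is -ono, giving *oselono*.
Since the last vowel of the plural form *oselono* is /o/ (a non-high vowel), it takes -bor, giving *oselonobor*.
The final consonant of the genitive form *oselonobor* is /r/, which is coronal, so the dative suffix is -ozo, giving *oselonoborozo*.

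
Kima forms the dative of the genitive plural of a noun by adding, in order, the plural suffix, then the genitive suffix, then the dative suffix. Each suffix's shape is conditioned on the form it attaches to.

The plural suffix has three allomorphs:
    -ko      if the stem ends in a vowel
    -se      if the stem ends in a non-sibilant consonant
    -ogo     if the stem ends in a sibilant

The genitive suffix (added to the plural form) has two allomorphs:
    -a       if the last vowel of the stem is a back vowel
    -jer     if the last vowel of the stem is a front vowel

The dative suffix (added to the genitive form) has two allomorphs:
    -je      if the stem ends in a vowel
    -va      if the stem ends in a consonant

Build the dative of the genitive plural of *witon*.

*witon*: final sound = /n/, a non-sibilant consonant → -se → *witonse*.
The plural form *witonse*: last vowel = /e/, a front vowel → -jer → *witonsejer*.
Since the final sound of the genitive form *witonsejer* is /r/ (a consonant), it takes -va, giving *witonsejerva*.

witonsejerva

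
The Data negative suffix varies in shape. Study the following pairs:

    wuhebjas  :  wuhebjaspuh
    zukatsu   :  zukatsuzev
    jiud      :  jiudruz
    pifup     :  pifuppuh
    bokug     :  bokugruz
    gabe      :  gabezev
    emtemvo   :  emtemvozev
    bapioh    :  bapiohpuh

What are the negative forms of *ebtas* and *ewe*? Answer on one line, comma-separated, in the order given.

ebtaspuh, ewezev

The pattern is voicing of the final sound: -puh when the stem ends in a voiceless consonant (*wuhebjas*, *pifup*, *bapioh*); -ruz when the stem ends in a voiced consonant (*jiud*, *bokug*); -zev when the stem ends in a vowel (*zukatsu*, *gabe*, *emtemvo*).
Since the final sound of *ebtas* is /s/ (a voiceless consonant), it takes -puh, giving *ebtaspuh*.
*ewe*: final sound = /e/, a vowel → -zev → *ewezev*.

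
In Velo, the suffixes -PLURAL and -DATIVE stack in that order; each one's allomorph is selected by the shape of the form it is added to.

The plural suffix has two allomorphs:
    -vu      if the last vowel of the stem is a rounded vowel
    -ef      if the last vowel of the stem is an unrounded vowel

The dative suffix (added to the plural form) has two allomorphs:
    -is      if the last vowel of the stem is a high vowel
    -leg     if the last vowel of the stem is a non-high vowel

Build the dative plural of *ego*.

egovuis

Since the last vowel of *ego* is /o/ (a rounded vowel), it takes -vu, giving *egovu*.
The plural form *egovu* — last vowel /u/ (a high vowel) → -is → *egovuis*.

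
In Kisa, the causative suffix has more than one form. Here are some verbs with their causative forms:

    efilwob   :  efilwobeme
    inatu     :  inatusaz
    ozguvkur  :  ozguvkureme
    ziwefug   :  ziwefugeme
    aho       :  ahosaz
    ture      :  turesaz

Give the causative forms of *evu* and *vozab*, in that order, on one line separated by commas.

evusaz, vozabeme

The pattern is consonant vs. vowel: -eme when the stem ends in a consonant (*efilwob*, *ozguvkur*, *ziwefug*); -saz when the stem ends in a vowel (*inatu*, *aho*, *ture*).
The final sound of *evu* is /u/, which is a vowel, so the suffix is -saz, giving *evusaz*.
*vozab* — final sound /b/ (a consonant) → -eme → *vozabeme*.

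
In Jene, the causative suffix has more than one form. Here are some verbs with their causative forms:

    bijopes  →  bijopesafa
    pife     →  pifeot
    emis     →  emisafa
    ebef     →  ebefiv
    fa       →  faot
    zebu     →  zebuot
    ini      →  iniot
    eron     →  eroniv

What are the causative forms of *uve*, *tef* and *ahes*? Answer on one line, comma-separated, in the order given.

The pattern is sibilance of the final sound: -afa when the stem ends in a sibilant (*bijopes*, *emis*); -iv when the stem ends in a non-sibilant consonant (*ebef*, *eron*); -ot when the stem ends in a vowel (*pife*, *fa*, *zebu*, *ini*).
*uve* — final sound /e/ (a vowel) → -ot → *uveot*.
The final sound of *tef* is /f/, which is a non-sibilant consonant, so the suffix is -iv, giving *tefiv*.
Since the final sound of *ahes* is /s/ (a sibilant), it takes -afa, giving *ahesafa*.

uveot, tefiv, ahesafa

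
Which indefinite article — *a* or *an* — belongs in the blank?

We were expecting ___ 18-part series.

an

The indefinite article is chosen by the initial *sound* of the following word, not its spelling.
The number *18* is spoken "eighteen", beginning with /ˌeɪˈtiːn/ — a vowel sound.
So the article is *an*: We were expecting an 18-part series.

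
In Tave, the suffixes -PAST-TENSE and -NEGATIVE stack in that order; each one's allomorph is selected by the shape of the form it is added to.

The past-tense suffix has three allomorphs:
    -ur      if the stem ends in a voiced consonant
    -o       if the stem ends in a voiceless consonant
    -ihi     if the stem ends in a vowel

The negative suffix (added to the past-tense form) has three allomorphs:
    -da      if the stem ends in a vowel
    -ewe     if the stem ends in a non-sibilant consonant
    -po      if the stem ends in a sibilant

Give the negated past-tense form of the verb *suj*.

The final sound of *suj* is /j/, which is a voiced consonant, so the past-tense suffix is -ur, giving *sujur*.
The final sound of the past-tense form *sujur* is /r/, which is a non-sibilant consonant, so the negative suffix is -ewe, giving *sujurewe*.

sujurewe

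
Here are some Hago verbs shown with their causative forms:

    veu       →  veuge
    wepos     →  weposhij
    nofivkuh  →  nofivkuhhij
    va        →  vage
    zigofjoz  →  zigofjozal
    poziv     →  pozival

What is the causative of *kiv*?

kival

The suffix is conditioned by the final sound: -hij when the stem ends in a voiceless consonant (*wepos*, *nofivkuh*); -al when the stem ends in a voiced consonant (*zigofjoz*, *poziv*); -ge when the stem ends in a vowel (*veu*, *va*).
*kiv*: final sound = /v/, a voiced consonant → -al → *kival*.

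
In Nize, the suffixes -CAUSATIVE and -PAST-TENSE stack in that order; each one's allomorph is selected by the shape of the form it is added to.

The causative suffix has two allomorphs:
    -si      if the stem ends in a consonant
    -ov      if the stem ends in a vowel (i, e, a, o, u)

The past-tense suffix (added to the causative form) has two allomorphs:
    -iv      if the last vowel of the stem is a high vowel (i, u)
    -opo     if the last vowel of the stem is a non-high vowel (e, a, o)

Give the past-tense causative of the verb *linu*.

linuovopo

The final sound of *linu* is /u/, which is a vowel, so the causative suffix is -ov, giving *linuov*.
The last vowel of the causative form *linuov* is /o/, which is a non-high vowel, so the past-tense suffix is -opo, giving *linuovopo*.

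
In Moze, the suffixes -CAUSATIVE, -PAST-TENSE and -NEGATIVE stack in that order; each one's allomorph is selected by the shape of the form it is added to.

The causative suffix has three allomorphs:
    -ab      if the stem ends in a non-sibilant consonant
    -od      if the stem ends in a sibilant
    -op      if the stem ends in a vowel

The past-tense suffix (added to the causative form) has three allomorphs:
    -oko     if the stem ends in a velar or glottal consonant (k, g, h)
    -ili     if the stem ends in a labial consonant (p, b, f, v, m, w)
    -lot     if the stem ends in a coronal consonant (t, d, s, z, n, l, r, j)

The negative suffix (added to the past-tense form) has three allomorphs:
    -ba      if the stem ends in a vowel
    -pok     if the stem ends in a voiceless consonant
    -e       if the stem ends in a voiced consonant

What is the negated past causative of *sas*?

The final sound of *sas* is /s/, which is a sibilant, so the causative suffix is -od, giving *sasod*.
The causative form *sasod*: final consonant = /d/, coronal → -lot → *sasodlot*.
The past-tense form *sasodlot* — final sound /t/ (a voiceless consonant) → -pok → *sasodlotpok*.

sasodlotpok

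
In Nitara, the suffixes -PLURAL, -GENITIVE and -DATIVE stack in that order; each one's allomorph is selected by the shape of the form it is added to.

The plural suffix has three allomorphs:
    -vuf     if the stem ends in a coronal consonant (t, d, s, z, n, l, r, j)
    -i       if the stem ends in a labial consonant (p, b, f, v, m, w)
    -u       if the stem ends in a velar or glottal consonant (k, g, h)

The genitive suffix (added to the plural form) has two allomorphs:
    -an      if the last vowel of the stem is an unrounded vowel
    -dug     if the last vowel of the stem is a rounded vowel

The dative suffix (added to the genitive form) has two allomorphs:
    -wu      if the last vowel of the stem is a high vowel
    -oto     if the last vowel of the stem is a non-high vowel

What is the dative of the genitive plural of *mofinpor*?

mofinporvufdugwu

*mofinpor* — final consonant /r/ (coronal) → -vuf → *mofinporvuf*.
Since the last vowel of the plural form *mofinporvuf* is /u/ (a rounded vowel), it takes -dug, giving *mofinporvufdug*.
The genitive form *mofinporvufdug*: last vowel = /u/, a high vowel → -wu → *mofinporvufdugwu*.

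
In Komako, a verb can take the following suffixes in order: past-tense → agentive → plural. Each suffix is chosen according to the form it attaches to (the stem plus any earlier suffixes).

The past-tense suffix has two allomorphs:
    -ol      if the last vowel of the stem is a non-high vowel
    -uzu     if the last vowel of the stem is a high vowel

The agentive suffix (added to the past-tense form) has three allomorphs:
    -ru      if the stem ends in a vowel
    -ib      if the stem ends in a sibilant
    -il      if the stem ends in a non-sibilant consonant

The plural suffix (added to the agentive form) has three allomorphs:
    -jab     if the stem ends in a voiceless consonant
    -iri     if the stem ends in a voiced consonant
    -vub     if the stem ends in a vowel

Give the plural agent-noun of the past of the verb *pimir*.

pimiruzuruvub

*pimir*: last vowel = /i/, a high vowel → -uzu → *pimiruzu*.
The past-tense form *pimiruzu*: final sound = /u/, a vowel → -ru → *pimiruzuru*.
The final sound of the agentive form *pimiruzuru* is /u/, which is a vowel, so the plural suffix is -vub, giving *pimiruzuruvub*.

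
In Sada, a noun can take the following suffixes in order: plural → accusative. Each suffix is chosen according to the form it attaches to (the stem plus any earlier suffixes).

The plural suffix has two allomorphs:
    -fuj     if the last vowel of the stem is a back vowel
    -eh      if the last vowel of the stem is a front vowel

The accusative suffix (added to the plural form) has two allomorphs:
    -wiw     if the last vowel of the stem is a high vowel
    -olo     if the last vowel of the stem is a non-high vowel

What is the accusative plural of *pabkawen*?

*pabkawen* — last vowel /e/ (a front vowel) → -eh → *pabkaweneh*.
The plural form *pabkaweneh* — last vowel /e/ (a non-high vowel) → -olo → *pabkaweneholo*.

pabkaweneholo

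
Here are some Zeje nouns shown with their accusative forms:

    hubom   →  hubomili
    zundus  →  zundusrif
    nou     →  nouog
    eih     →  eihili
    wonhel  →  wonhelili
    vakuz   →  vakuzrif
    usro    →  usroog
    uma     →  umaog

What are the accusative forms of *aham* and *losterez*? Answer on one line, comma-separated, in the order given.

ahamili, losterezrif

Looking at the final sound of each stem: -rif when the stem ends in a sibilant (*zundus*, *vakuz*); -ili when the stem ends in a non-sibilant consonant (*hubom*, *eih*, *wonhel*); -og when the stem ends in a vowel (*nou*, *usro*, *uma*).
*aham*: final sound = /m/, a non-sibilant consonant → -ili → *ahamili*.
Since the final sound of *losterez* is /z/ (a sibilant), it takes -rif, giving *losterezrif*.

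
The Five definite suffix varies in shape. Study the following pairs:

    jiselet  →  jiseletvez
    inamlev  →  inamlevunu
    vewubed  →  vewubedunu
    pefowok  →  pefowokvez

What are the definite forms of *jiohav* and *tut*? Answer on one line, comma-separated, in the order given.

jiohavunu, tutvez

The alternation tracks the final consonant of the stem — -vez when the stem ends in a voiceless consonant (*jiselet*, *pefowok*); -unu when the stem ends in a voiced consonant (*inamlev*, *vewubed*).
*jiohav*: final consonant = /v/, voiced → -unu → *jiohavunu*.
The final consonant of *tut* is /t/, which is voiceless, so the suffix is -vez, giving *tutvez*.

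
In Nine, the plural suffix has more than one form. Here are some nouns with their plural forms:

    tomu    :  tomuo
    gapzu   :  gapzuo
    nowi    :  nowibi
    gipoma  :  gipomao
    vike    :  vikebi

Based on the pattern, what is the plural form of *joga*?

The suffix is conditioned by the last vowel: -bi when the last vowel of the stem is a front vowel (*nowi*, *vike*); -o when the last vowel of the stem is a back vowel (*tomu*, *gapzu*, *gipoma*).
Since the last vowel of *joga* is /a/ (a back vowel), it takes -o, giving *jogao*.

jogao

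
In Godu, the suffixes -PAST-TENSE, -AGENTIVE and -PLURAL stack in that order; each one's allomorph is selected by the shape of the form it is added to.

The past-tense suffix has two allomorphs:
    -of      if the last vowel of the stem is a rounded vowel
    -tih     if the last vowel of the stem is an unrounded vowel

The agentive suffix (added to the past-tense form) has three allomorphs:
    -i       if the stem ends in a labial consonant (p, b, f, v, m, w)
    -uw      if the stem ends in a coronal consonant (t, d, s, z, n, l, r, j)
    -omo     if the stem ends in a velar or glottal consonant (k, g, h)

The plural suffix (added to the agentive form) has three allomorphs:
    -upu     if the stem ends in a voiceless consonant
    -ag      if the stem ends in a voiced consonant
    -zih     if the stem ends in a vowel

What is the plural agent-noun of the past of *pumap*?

pumaptihomozih

*pumap* — last vowel /a/ (an unrounded vowel) → -tih → *pumaptih*.
Since the final consonant of the past-tense form *pumaptih* is /h/ (velar/glottal), it takes -omo, giving *pumaptihomo*.
The agentive form *pumaptihomo*: final sound = /o/, a vowel → -zih → *pumaptihomozih*.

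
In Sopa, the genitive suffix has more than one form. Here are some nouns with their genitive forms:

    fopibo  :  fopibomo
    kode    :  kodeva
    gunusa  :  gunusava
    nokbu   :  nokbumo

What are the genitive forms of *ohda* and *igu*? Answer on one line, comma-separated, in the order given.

Looking at the last vowel of each stem: -mo when the last vowel of the stem is a rounded vowel (*fopibo*, *nokbu*); -va when the last vowel of the stem is an unrounded vowel (*kode*, *gunusa*).
The last vowel of *ohda* is /a/, which is an unrounded vowel, so the suffix is -va, giving *ohdava*.
The last vowel of *igu* is /u/, which is a rounded vowel, so the suffix is -mo, giving *igumo*.

ohdava, igumo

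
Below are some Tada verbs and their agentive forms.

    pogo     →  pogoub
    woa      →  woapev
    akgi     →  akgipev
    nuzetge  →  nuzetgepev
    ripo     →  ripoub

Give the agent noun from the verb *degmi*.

The suffix is conditioned by the last vowel: -ub when the last vowel of the stem is a rounded vowel (*pogo*, *ripo*); -pev when the last vowel of the stem is an unrounded vowel (*woa*, *akgi*, *nuzetge*).
The last vowel of *degmi* is /i/, which is an unrounded vowel, so the suffix is -pev, giving *degmipev*.

degmipev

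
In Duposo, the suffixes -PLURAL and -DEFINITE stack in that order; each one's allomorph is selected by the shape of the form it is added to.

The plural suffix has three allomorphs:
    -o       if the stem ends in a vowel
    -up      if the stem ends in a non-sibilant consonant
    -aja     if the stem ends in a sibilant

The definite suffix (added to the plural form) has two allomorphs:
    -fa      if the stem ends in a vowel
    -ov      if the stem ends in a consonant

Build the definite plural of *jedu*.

jeduofa

Since the final sound of *jedu* is /u/ (a vowel), it takes -o, giving *jeduo*.
The plural form *jeduo*: final sound = /o/, a vowel → -fa → *jeduofa*.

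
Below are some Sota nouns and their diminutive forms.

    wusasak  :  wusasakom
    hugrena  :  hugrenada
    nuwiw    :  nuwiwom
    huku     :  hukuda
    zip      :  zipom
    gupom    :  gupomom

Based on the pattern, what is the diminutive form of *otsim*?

otsimom

The suffix is conditioned by the final sound: -om when the stem ends in a consonant (*wusasak*, *nuwiw*, *zip*, *gupom*); -da when the stem ends in a vowel (*hugrena*, *huku*).
Since the final sound of *otsim* is /m/ (a consonant), it takes -om, giving *otsimom*.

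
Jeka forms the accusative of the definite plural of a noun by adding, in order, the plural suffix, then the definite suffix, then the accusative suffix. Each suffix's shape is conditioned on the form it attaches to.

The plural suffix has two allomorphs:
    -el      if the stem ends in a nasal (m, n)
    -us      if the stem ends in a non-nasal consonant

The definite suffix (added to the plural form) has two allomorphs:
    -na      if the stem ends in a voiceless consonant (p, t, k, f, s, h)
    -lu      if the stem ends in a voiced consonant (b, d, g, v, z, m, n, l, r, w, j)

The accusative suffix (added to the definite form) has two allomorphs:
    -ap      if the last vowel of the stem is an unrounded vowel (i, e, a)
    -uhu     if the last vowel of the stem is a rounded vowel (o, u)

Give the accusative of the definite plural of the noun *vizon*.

vizonelluuhu

*vizon* — final consonant /n/ (a nasal) → -el → *vizonel*.
The final consonant of the plural form *vizonel* is /l/, which is voiced, so the definite suffix is -lu, giving *vizonellu*.
The last vowel of the definite form *vizonellu* is /u/, which is a rounded vowel, so the accusative suffix is -uhu, giving *vizonelluuhu*.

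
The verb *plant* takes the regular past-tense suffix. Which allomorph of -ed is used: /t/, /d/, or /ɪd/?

The stem *plant* ends in /t/ or /d/.
The -ed suffix is realized as /ɪd/ after /t, d/; as /t/ after other voiceless consonants; and as /d/ after other voiced sounds.
So -ed on *plant* is pronounced /ɪd/.

/ɪd/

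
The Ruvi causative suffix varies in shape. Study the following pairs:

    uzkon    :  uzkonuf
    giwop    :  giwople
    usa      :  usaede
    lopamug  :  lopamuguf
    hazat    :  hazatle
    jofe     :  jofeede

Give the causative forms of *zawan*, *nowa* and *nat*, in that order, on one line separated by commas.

zawanuf, nowaede, natle

The pattern is voicing of the final sound: -le when the stem ends in a voiceless consonant (*giwop*, *hazat*); -uf when the stem ends in a voiced consonant (*uzkon*, *lopamug*); -ede when the stem ends in a vowel (*usa*, *jofe*).
*zawan*: final sound = /n/, a voiced consonant → -uf → *zawanuf*.
*nowa* — final sound /a/ (a vowel) → -ede → *nowaede*.
Since the final sound of *nat* is /t/ (a voiceless consonant), it takes -le, giving *natle*.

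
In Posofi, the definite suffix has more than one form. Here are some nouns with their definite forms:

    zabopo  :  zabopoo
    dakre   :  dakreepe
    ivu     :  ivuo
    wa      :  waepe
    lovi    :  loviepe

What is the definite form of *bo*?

boo

The suffix is conditioned by the last vowel: -o when the last vowel of the stem is a rounded vowel (*zabopo*, *ivu*); -epe when the last vowel of the stem is an unrounded vowel (*dakre*, *wa*, *lovi*).
Since the last vowel of *bo* is /o/ (a rounded vowel), it takes -o, giving *boo*.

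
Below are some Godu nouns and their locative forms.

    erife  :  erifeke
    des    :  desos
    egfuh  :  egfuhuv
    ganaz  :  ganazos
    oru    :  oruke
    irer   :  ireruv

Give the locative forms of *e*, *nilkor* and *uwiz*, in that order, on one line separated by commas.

eke, nilkoruv, uwizos

The alternation tracks the final sound of the stem — -os when the stem ends in a sibilant (*des*, *ganaz*); -uv when the stem ends in a non-sibilant consonant (*egfuh*, *irer*); -ke when the stem ends in a vowel (*erife*, *oru*).
*e* — final sound /e/ (a vowel) → -ke → *eke*.
*nilkor*: final sound = /r/, a non-sibilant consonant → -uv → *nilkoruv*.
The final sound of *uwiz* is /z/, which is a sibilant, so the suffix is -os, giving *uwizos*.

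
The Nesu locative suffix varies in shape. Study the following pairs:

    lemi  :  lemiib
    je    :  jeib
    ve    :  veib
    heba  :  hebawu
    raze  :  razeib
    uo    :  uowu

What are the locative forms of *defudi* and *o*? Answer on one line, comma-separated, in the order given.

The alternation tracks the last vowel of the stem — -ib when the last vowel of the stem is a front vowel (*lemi*, *je*, *ve*, *raze*); -wu when the last vowel of the stem is a back vowel (*heba*, *uo*).
*defudi* — last vowel /i/ (a front vowel) → -ib → *defudiib*.
The last vowel of *o* is /o/, which is a back vowel, so the suffix is -wu, giving *owu*.

defudiib, owu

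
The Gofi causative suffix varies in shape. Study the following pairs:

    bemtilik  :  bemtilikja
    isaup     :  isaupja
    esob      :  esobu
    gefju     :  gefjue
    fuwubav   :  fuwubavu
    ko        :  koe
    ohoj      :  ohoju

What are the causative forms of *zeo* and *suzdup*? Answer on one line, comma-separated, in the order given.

zeoe, suzdupja

The suffix is conditioned by the final sound: -ja when the stem ends in a voiceless consonant (*bemtilik*, *isaup*); -u when the stem ends in a voiced consonant (*esob*, *fuwubav*, *ohoj*); -e when the stem ends in a vowel (*gefju*, *ko*).
*zeo*: final sound = /o/, a vowel → -e → *zeoe*.
Since the final sound of *suzdup* is /p/ (a voiceless consonant), it takes -ja, giving *suzdupja*.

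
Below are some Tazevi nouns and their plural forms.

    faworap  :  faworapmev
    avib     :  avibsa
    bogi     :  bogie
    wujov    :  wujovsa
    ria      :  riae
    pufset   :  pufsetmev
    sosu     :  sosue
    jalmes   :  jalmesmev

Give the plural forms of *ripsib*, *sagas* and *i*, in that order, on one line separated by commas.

ripsibsa, sagasmev, ie

The pattern is voicing of the final sound: -mev when the stem ends in a voiceless consonant (*faworap*, *pufset*, *jalmes*); -sa when the stem ends in a voiced consonant (*avib*, *wujov*); -e when the stem ends in a vowel (*bogi*, *ria*, *sosu*).
*ripsib* — final sound /b/ (a voiced consonant) → -sa → *ripsibsa*.
Since the final sound of *sagas* is /s/ (a voiceless consonant), it takes -mev, giving *sagasmev*.
The final sound of *i* is /i/, which is a vowel, so the suffix is -e, giving *ie*.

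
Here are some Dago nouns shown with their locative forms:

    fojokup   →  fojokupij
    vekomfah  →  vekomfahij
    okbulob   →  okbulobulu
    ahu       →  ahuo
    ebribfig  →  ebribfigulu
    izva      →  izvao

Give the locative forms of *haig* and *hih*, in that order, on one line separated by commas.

The pattern is voicing of the final sound: -ij when the stem ends in a voiceless consonant (*fojokup*, *vekomfah*); -ulu when the stem ends in a voiced consonant (*okbulob*, *ebribfig*); -o when the stem ends in a vowel (*ahu*, *izva*).
The final sound of *haig* is /g/, which is a voiced consonant, so the suffix is -ulu, giving *haigulu*.
*hih* — final sound /h/ (a voiceless consonant) → -ij → *hihij*.

haigulu, hihij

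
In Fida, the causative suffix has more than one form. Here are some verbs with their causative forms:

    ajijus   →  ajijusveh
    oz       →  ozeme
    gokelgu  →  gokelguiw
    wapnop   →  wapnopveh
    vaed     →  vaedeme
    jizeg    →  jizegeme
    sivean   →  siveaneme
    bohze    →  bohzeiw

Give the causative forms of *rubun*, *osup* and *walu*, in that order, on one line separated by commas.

rubuneme, osupveh, waluiw

Looking at the final sound of each stem: -veh when the stem ends in a voiceless consonant (*ajijus*, *wapnop*); -eme when the stem ends in a voiced consonant (*oz*, *vaed*, *jizeg*, *sivean*); -iw when the stem ends in a vowel (*gokelgu*, *bohze*).
*rubun* — final sound /n/ (a voiced consonant) → -eme → *rubuneme*.
The final sound of *osup* is /p/, which is a voiceless consonant, so the suffix is -veh, giving *osupveh*.
Since the final sound of *walu* is /u/ (a vowel), it takes -iw, giving *waluiw*.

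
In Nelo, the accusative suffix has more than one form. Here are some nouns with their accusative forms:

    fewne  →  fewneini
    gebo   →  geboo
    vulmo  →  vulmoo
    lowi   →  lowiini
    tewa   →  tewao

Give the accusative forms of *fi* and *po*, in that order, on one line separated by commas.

The pattern is front/back vowel harmony: -ini when the last vowel of the stem is a front vowel (*fewne*, *lowi*); -o when the last vowel of the stem is a back vowel (*gebo*, *vulmo*, *tewa*).
The last vowel of *fi* is /i/, which is a front vowel, so the suffix is -ini, giving *fiini*.
*po* — last vowel /o/ (a back vowel) → -o → *poo*.

fiini, poo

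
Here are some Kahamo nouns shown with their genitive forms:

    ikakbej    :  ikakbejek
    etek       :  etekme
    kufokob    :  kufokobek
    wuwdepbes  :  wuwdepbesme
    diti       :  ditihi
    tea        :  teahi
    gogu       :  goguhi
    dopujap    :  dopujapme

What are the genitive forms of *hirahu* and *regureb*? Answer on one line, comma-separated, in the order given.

hirahuhi, regurebek

Looking at the final sound of each stem: -me when the stem ends in a voiceless consonant (*etek*, *wuwdepbes*, *dopujap*); -ek when the stem ends in a voiced consonant (*ikakbej*, *kufokob*); -hi when the stem ends in a vowel (*diti*, *tea*, *gogu*).
Since the final sound of *hirahu* is /u/ (a vowel), it takes -hi, giving *hirahuhi*.
*regureb*: final sound = /b/, a voiced consonant → -ek → *regurebek*.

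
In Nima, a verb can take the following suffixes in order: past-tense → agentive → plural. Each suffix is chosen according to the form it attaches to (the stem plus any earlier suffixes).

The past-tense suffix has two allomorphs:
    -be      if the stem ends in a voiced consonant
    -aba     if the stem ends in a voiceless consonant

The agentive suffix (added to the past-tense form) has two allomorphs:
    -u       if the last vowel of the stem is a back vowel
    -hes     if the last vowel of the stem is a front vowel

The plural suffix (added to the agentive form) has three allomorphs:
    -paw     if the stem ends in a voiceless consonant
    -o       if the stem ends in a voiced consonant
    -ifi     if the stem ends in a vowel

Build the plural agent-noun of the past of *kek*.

kekabauifi

Since the final consonant of *kek* is /k/ (voiceless), it takes -aba, giving *kekaba*.
The past-tense form *kekaba* — last vowel /a/ (a back vowel) → -u → *kekabau*.
The agentive form *kekabau* — final sound /u/ (a vowel) → -ifi → *kekabauifi*.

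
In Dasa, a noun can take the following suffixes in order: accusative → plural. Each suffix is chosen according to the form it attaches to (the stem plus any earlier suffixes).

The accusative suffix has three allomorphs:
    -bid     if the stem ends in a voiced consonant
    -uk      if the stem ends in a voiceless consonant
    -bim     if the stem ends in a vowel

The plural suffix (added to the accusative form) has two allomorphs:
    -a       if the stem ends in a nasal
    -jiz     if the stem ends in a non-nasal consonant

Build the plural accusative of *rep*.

repukjiz

Since the final sound of *rep* is /p/ (a voiceless consonant), it takes -uk, giving *repuk*.
The accusative form *repuk* — final consonant /k/ (non-nasal) → -jiz → *repukjiz*.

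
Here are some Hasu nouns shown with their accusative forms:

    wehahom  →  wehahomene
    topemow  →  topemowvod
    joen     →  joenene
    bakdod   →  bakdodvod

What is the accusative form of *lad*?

ladvod

The pattern is nasality of the final consonant: -ene when the stem ends in a nasal (*wehahom*, *joen*); -vod when the stem ends in a non-nasal consonant (*topemow*, *bakdod*).
Since the final consonant of *lad* is /d/ (non-nasal), it takes -vod, giving *ladvod*.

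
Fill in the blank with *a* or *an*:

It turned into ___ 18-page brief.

The indefinite article is chosen by the initial *sound* of the following word, not its spelling.
The number *18* is spoken "eighteen", beginning with /ˌeɪˈtiːn/ — a vowel sound.
So the article is *an*: It turned into an 18-page brief.

an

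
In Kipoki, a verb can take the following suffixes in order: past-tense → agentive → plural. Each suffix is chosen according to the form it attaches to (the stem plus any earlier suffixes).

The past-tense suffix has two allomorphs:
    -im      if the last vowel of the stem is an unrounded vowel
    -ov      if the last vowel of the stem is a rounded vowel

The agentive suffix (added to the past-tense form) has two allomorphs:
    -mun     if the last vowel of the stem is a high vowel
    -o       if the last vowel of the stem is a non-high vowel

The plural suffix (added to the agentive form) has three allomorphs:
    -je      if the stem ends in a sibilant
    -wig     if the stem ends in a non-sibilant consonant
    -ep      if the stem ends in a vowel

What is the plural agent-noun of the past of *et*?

etimmunwig

The last vowel of *et* is /e/, which is an unrounded vowel, so the past-tense suffix is -im, giving *etim*.
The past-tense form *etim*: last vowel = /i/, a high vowel → -mun → *etimmun*.
The agentive form *etimmun*: final sound = /n/, a non-sibilant consonant → -wig → *etimmunwig*.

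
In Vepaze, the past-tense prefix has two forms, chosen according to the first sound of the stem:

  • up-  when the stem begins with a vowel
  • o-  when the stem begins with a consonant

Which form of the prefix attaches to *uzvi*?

up-

*uzvi*: first sound = /u/, a vowel → up-.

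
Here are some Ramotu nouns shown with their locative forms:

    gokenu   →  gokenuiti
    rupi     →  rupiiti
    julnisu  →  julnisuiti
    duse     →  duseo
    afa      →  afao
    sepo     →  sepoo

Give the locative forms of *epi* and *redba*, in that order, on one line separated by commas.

epiiti, redbao

Looking at the last vowel of each stem: -iti when the last vowel of the stem is a high vowel (*gokenu*, *rupi*, *julnisu*); -o when the last vowel of the stem is a non-high vowel (*duse*, *afa*, *sepo*).
The last vowel of *epi* is /i/, which is a high vowel, so the suffix is -iti, giving *epiiti*.
The last vowel of *redba* is /a/, which is a non-high vowel, so the suffix is -o, giving *redbao*.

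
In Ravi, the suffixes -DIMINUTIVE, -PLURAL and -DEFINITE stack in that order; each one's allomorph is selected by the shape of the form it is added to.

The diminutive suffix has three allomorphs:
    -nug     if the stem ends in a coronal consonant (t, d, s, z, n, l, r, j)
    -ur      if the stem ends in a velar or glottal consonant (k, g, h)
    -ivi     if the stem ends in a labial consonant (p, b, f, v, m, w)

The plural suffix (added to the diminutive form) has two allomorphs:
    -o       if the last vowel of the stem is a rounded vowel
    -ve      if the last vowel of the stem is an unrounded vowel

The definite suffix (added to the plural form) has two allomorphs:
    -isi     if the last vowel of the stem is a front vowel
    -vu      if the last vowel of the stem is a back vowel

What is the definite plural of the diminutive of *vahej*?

*vahej*: final consonant = /j/, coronal → -nug → *vahejnug*.
The diminutive form *vahejnug* — last vowel /u/ (a rounded vowel) → -o → *vahejnugo*.
Since the last vowel of the plural form *vahejnugo* is /o/ (a back vowel), it takes -vu, giving *vahejnugovu*.

vahejnugovu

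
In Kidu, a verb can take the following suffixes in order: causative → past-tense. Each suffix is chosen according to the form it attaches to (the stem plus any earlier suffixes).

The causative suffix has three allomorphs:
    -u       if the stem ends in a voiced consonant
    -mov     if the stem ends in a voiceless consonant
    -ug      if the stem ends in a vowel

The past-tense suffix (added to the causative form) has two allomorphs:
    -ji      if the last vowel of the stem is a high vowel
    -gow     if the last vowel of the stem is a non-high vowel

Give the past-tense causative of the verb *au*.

*au* — final sound /u/ (a vowel) → -ug → *auug*.
Since the last vowel of the causative form *auug* is /u/ (a high vowel), it takes -ji, giving *auugji*.

auugji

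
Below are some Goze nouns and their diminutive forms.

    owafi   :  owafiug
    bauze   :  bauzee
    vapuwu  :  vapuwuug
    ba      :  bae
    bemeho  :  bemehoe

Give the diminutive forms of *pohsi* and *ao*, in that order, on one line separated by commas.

pohsiug, aoe

Looking at the last vowel of each stem: -ug when the last vowel of the stem is a high vowel (*owafi*, *vapuwu*); -e when the last vowel of the stem is a non-high vowel (*bauze*, *ba*, *bemeho*).
Since the last vowel of *pohsi* is /i/ (a high vowel), it takes -ug, giving *pohsiug*.
*ao* — last vowel /o/ (a non-high vowel) → -e → *aoe*.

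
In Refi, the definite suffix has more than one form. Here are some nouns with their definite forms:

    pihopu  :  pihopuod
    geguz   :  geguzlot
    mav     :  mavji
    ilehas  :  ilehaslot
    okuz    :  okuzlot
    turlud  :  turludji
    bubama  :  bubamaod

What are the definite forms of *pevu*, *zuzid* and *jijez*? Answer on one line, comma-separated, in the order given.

pevuod, zuzidji, jijezlot

The pattern is sibilance of the final sound: -lot when the stem ends in a sibilant (*geguz*, *ilehas*, *okuz*); -ji when the stem ends in a non-sibilant consonant (*mav*, *turlud*); -od when the stem ends in a vowel (*pihopu*, *bubama*).
The final sound of *pevu* is /u/, which is a vowel, so the suffix is -od, giving *pevuod*.
The final sound of *zuzid* is /d/, which is a non-sibilant consonant, so the suffix is -ji, giving *zuzidji*.
The final sound of *jijez* is /z/, which is a sibilant, so the suffix is -lot, giving *jijezlot*.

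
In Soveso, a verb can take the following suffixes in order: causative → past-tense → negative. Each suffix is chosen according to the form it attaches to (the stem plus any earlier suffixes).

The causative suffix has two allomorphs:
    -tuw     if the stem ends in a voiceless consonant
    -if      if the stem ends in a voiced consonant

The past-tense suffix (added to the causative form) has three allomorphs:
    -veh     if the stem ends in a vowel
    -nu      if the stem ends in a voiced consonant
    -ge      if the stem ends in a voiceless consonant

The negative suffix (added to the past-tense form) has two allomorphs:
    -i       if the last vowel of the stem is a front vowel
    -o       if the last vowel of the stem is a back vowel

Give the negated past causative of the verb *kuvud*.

kuvudifgei

The final consonant of *kuvud* is /d/, which is voiced, so the causative suffix is -if, giving *kuvudif*.
The causative form *kuvudif* — final sound /f/ (a voiceless consonant) → -ge → *kuvudifge*.
The last vowel of the past-tense form *kuvudifge* is /e/, which is a front vowel, so the negative suffix is -i, giving *kuvudifgei*.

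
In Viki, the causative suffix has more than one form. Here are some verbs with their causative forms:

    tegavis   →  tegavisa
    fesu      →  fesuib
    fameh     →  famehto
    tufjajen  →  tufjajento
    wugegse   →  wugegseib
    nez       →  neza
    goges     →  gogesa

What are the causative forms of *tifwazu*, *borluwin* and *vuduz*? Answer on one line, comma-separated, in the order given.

tifwazuib, borluwinto, vuduza

The alternation tracks the final sound of the stem — -a when the stem ends in a sibilant (*tegavis*, *nez*, *goges*); -to when the stem ends in a non-sibilant consonant (*fameh*, *tufjajen*); -ib when the stem ends in a vowel (*fesu*, *wugegse*).
*tifwazu*: final sound = /u/, a vowel → -ib → *tifwazuib*.
*borluwin* — final sound /n/ (a non-sibilant consonant) → -to → *borluwinto*.
*vuduz* — final sound /z/ (a sibilant) → -a → *vuduza*.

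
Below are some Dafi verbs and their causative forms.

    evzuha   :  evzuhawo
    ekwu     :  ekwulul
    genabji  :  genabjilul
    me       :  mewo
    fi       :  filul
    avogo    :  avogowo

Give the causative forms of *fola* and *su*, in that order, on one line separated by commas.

folawo, sulul

The alternation tracks the last vowel of the stem — -lul when the last vowel of the stem is a high vowel (*ekwu*, *genabji*, *fi*); -wo when the last vowel of the stem is a non-high vowel (*evzuha*, *me*, *avogo*).
*fola*: last vowel = /a/, a non-high vowel → -wo → *folawo*.
*su*: last vowel = /u/, a high vowel → -lul → *sulul*.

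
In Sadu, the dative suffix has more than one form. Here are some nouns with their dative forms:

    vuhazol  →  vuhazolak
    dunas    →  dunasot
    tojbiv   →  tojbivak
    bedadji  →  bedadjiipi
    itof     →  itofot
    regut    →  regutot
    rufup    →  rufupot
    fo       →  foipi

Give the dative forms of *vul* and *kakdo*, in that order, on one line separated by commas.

Looking at the final sound of each stem: -ot when the stem ends in a voiceless consonant (*dunas*, *itof*, *regut*, *rufup*); -ak when the stem ends in a voiced consonant (*vuhazol*, *tojbiv*); -ipi when the stem ends in a vowel (*bedadji*, *fo*).
*vul* — final sound /l/ (a voiced consonant) → -ak → *vulak*.
*kakdo*: final sound = /o/, a vowel → -ipi → *kakdoipi*.

vulak, kakdoipi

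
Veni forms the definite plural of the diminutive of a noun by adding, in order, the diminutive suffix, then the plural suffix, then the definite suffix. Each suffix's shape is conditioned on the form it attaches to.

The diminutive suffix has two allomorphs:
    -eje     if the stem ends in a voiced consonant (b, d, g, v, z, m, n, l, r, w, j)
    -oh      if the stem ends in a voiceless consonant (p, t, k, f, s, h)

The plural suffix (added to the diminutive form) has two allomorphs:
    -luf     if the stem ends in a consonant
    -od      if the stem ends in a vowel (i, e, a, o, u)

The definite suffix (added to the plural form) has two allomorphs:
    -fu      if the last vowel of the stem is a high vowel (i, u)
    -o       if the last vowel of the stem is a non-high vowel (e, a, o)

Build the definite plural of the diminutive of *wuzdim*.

wuzdimejeodo

The final consonant of *wuzdim* is /m/, which is voiced, so the diminutive suffix is -eje, giving *wuzdimeje*.
The diminutive form *wuzdimeje*: final sound = /e/, a vowel → -od → *wuzdimejeod*.
The last vowel of the plural form *wuzdimejeod* is /o/, which is a non-high vowel, so the definite suffix is -o, giving *wuzdimejeodo*.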